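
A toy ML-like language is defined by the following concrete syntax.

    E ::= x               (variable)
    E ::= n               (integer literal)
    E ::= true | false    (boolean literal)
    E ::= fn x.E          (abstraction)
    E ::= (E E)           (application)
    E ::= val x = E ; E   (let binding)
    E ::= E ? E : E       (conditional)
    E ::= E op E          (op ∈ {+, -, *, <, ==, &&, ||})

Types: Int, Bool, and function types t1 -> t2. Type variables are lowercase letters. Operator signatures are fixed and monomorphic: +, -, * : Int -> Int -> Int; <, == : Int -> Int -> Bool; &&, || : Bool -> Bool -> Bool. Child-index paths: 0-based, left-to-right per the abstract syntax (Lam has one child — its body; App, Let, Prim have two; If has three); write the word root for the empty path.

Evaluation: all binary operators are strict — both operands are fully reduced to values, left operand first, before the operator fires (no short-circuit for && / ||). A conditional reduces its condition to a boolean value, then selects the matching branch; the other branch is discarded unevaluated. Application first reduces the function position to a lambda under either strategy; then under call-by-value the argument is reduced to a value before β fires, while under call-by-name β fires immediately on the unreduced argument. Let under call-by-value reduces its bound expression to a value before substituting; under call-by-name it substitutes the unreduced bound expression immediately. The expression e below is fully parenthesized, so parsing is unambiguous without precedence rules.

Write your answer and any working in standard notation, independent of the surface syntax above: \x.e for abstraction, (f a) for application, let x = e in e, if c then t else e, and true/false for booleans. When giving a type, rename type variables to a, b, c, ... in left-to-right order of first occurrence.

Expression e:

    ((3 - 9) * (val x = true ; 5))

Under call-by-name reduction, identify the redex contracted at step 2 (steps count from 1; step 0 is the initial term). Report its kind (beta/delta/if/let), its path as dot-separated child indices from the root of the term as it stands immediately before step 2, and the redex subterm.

Working:
step 0: ((3 - 9) * (let x = true in 5))
step 1: [delta@0] (-6 * (let x = true in 5))
step 2: [let@1] (-6 * 5)

Answer: let at 1 : (let x = true in 5)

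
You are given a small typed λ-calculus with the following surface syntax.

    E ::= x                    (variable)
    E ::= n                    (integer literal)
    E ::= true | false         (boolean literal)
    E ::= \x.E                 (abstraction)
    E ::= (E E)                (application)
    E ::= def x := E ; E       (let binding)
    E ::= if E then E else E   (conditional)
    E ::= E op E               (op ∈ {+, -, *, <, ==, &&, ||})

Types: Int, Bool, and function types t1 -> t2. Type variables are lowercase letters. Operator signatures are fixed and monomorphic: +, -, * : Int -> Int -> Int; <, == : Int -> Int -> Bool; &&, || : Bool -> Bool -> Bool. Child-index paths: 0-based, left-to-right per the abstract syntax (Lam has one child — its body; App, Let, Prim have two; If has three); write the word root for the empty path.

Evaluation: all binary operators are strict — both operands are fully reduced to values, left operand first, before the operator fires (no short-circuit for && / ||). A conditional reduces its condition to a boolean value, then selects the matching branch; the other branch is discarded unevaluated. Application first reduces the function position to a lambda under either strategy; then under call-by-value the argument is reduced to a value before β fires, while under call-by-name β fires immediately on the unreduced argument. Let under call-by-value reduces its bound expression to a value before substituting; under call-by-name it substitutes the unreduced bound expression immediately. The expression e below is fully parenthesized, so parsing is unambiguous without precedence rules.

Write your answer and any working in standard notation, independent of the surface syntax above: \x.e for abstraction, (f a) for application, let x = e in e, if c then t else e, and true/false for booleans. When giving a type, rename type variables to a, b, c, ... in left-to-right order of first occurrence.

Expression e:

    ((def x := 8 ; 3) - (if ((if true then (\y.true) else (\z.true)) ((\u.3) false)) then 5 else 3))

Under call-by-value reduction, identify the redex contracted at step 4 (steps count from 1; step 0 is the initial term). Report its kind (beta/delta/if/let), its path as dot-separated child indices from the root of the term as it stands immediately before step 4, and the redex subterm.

Working:
step 0: ((let x = 8 in 3) - (if ((if true then (\y.true) else (\z.true)) ((\u.3) false)) then 5 else 3))
step 1: [let@0] (3 - (if ((if true then (\y.true) else (\z.true)) ((\u.3) false)) then 5 else 3))
step 2: [if@1.0.0] (3 - (if ((\y.true) ((\u.3) false)) then 5 else 3))
step 3: [beta@1.0.1] (3 - (if ((\y.true) 3) then 5 else 3))
step 4: [beta@1.0] (3 - (if true then 5 else 3))

Answer: beta at 1.0 : ((\y.true) 3)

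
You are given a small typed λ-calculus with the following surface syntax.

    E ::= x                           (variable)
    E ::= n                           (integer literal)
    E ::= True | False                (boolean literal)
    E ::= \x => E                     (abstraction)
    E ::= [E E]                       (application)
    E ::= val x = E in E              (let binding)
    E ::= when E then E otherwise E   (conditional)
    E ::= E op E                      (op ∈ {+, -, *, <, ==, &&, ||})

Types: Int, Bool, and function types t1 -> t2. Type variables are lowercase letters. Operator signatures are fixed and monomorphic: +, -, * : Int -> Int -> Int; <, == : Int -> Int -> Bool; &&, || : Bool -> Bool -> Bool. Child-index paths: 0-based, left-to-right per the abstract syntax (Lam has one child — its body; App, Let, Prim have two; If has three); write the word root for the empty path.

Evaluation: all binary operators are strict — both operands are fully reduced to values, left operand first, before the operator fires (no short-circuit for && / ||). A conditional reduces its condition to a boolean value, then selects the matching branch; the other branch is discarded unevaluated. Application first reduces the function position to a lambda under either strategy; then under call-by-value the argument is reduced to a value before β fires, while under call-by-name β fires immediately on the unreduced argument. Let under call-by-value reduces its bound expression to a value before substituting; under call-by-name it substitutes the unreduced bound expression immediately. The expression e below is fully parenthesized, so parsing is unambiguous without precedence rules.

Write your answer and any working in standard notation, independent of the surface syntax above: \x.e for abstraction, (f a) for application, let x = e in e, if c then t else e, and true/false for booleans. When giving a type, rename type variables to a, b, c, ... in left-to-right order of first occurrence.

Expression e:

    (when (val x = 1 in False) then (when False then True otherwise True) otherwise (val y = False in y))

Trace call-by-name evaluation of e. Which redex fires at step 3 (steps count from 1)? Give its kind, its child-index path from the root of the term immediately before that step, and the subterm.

Answer: let at root : (let y = false in y)

Derivation:
step 0: (if (let x = 1 in false) then (if false then true else true) else (let y = false in y))
step 1: [let@0] (if false then (if false then true else true) else (let y = false in y))
step 2: [if@root] (let y = false in y)
step 3: [let@root] false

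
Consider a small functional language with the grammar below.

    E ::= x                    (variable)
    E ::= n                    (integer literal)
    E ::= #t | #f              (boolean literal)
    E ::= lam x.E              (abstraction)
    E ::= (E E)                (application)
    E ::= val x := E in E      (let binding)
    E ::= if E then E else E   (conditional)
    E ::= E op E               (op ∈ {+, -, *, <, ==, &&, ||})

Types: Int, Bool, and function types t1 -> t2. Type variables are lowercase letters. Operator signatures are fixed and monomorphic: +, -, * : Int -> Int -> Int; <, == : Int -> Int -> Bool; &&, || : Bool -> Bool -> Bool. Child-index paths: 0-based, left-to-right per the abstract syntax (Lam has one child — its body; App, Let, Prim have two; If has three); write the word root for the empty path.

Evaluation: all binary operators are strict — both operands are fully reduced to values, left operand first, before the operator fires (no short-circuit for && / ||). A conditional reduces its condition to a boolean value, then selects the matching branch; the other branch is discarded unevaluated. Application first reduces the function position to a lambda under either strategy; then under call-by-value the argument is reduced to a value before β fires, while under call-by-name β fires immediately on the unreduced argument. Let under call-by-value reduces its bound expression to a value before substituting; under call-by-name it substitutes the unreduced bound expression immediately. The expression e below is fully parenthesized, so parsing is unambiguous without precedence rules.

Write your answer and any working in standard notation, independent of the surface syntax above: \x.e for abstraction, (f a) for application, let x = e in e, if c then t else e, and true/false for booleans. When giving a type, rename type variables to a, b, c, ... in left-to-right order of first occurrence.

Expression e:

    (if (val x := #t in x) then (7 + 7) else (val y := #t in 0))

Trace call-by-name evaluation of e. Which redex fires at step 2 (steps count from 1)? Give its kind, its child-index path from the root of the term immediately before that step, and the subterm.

Working:
step 0: (if (let x = true in x) then (7 + 7) else (let y = true in 0))
step 1: [let@0] (if true then (7 + 7) else (let y = true in 0))
step 2: [if@root] (7 + 7)

Answer: if at root : (if true then (7 + 7) else (let y = true in 0))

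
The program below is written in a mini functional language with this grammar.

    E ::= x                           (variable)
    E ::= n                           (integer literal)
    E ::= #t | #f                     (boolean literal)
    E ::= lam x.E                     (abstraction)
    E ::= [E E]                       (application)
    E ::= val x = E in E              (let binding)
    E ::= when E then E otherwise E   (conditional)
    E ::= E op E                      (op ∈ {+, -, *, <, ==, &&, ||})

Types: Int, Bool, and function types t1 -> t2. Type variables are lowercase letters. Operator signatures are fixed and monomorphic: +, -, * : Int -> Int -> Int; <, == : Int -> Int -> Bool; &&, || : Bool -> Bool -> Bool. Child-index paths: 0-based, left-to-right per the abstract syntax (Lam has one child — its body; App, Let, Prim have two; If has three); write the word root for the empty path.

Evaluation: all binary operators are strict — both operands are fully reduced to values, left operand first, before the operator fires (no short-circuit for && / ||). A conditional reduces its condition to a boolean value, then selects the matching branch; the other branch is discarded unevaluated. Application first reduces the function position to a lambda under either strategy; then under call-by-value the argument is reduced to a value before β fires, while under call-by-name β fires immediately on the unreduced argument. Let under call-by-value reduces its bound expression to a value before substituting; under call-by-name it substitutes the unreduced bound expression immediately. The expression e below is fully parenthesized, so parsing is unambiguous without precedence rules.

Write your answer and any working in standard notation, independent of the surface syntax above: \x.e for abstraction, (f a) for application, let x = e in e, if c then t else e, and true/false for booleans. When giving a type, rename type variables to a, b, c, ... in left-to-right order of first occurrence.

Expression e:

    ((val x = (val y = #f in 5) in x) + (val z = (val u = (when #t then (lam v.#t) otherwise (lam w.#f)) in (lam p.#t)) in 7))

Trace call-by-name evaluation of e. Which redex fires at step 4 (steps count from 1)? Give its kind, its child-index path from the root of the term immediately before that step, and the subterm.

Answer: delta at root : (5 + 7)

Derivation:
step 0: ((let x = (let y = false in 5) in x) + (let z = (let u = (if true then (\v.true) else (\w.false)) in (\p.true)) in 7))
step 1: [let@0] ((let y = false in 5) + (let z = (let u = (if true then (\v.true) else (\w.false)) in (\p.true)) in 7))
step 2: [let@0] (5 + (let z = (let u = (if true then (\v.true) else (\w.false)) in (\p.true)) in 7))
step 3: [let@1] (5 + 7)
step 4: [delta@root] 12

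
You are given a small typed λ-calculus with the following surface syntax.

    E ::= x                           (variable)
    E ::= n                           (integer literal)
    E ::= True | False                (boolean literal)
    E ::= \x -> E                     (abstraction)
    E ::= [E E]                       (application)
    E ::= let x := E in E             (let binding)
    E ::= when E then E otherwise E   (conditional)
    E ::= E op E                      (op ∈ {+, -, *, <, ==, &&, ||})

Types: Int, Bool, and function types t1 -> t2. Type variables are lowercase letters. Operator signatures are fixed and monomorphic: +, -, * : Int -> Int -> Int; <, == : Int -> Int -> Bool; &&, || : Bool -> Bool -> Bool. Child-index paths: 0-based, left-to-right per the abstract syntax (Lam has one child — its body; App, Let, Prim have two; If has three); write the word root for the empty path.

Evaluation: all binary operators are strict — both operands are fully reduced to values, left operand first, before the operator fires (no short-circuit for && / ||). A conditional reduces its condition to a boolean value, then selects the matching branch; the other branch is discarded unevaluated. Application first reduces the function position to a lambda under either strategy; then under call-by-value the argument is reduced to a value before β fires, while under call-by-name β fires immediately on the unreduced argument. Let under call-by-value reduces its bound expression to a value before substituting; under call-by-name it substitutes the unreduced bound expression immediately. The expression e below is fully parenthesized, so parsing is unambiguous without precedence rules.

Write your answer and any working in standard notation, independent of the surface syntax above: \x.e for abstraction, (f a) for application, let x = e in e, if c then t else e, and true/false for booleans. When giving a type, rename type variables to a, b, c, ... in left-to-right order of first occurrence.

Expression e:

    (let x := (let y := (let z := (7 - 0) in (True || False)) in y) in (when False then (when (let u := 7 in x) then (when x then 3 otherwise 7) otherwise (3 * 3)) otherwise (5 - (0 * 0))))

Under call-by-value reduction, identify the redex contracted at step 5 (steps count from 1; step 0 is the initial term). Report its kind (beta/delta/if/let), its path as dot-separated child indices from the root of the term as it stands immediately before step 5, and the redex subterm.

Working:
step 0: (let x = (let y = (let z = (7 - 0) in (true || false)) in y) in (if false then (if (let u = 7 in x) then (if x then 3 else 7) else (3 * 3)) else (5 - (0 * 0))))
step 1: [delta@0.0.0] (let x = (let y = (let z = 7 in (true || false)) in y) in (if false then (if (let u = 7 in x) then (if x then 3 else 7) else (3 * 3)) else (5 - (0 * 0))))
step 2: [let@0.0] (let x = (let y = (true || false) in y) in (if false then (if (let u = 7 in x) then (if x then 3 else 7) else (3 * 3)) else (5 - (0 * 0))))
step 3: [delta@0.0] (let x = (let y = true in y) in (if false then (if (let u = 7 in x) then (if x then 3 else 7) else (3 * 3)) else (5 - (0 * 0))))
step 4: [let@0] (let x = true in (if false then (if (let u = 7 in x) then (if x then 3 else 7) else (3 * 3)) else (5 - (0 * 0))))
step 5: [let@root] (if false then (if (let u = 7 in true) then (if true then 3 else 7) else (3 * 3)) else (5 - (0 * 0)))

Answer: let at root : (let x = true in (if false then (if (let u = 7 in x) then (if x then 3 else 7) else (3 * 3)) else (5 - (0 * 0))))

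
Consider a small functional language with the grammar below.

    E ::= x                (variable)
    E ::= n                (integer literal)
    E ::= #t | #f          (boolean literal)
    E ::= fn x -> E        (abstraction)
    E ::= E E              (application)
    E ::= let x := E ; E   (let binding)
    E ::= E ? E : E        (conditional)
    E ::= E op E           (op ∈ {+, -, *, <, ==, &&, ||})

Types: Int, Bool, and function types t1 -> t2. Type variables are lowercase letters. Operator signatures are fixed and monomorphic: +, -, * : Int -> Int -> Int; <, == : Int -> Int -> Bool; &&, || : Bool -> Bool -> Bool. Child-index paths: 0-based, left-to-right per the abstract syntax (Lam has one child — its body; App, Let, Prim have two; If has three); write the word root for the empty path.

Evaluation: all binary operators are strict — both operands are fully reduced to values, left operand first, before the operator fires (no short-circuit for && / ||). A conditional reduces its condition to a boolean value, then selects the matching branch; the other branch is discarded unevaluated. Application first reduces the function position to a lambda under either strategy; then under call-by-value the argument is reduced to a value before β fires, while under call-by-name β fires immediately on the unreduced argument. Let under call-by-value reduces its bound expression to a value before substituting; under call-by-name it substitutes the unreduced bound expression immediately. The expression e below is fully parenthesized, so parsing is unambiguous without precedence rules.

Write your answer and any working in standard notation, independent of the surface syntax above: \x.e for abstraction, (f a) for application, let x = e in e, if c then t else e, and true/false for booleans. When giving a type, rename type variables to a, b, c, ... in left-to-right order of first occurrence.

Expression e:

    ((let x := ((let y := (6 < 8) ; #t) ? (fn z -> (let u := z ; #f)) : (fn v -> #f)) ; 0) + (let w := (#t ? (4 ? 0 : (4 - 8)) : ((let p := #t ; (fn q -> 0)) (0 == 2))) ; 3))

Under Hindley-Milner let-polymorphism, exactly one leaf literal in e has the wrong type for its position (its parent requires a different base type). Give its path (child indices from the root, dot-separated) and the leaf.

Answer: 1.0.1.0 : 4

Working:
  unify Int ~ Int
  unify Int ~ Int
let y : Bool
  unify Bool ~ Bool
z : a
let u : a
\z._ : a -> Bool
\v._ : b -> Bool
  unify a -> Bool ~ b -> Bool
  unify a ~ b
  unify Bool ~ Bool
let x : forall. b -> Bool
  unify Int ~ Int
  unify Bool ~ Bool
  unify Int ~ Bool
  FAIL: mismatch Int ~ Bool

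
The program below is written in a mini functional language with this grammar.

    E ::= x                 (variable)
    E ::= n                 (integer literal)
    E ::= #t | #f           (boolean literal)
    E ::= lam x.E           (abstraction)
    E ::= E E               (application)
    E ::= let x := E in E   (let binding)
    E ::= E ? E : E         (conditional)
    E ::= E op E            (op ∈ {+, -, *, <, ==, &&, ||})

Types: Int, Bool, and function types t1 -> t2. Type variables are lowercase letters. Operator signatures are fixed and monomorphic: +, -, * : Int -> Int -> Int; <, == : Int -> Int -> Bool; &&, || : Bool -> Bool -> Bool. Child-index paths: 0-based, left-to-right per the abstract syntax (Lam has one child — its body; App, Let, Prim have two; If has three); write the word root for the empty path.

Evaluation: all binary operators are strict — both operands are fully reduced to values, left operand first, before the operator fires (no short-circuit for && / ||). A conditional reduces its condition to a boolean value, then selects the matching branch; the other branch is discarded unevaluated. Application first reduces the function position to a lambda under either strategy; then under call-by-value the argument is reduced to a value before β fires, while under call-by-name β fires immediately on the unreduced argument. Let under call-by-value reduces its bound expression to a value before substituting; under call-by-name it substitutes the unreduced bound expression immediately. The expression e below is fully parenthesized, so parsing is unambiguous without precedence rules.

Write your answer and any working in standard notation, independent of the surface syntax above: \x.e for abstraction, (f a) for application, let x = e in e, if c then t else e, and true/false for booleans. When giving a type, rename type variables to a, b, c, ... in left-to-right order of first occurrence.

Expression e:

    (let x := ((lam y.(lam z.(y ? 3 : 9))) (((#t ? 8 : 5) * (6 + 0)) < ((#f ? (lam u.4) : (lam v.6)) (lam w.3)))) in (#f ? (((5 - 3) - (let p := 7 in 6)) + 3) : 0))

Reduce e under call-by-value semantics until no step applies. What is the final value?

Derivation:
step 0: (let x = ((\y.(\z.(if y then 3 else 9))) (((if true then 8 else 5) * (6 + 0)) < ((if false then (\u.4) else (\v.6)) (\w.3)))) in (if false then (((5 - 3) - (let p = 7 in 6)) + 3) else 0))
step 1: [if@0.1.0.0] (let x = ((\y.(\z.(if y then 3 else 9))) ((8 * (6 + 0)) < ((if false then (\u.4) else (\v.6)) (\w.3)))) in (if false then (((5 - 3) - (let p = 7 in 6)) + 3) else 0))
step 2: [delta@0.1.0.1] (let x = ((\y.(\z.(if y then 3 else 9))) ((8 * 6) < ((if false then (\u.4) else (\v.6)) (\w.3)))) in (if false then (((5 - 3) - (let p = 7 in 6)) + 3) else 0))
step 3: [delta@0.1.0] (let x = ((\y.(\z.(if y then 3 else 9))) (48 < ((if false then (\u.4) else (\v.6)) (\w.3)))) in (if false then (((5 - 3) - (let p = 7 in 6)) + 3) else 0))
step 4: [if@0.1.1.0] (let x = ((\y.(\z.(if y then 3 else 9))) (48 < ((\v.6) (\w.3)))) in (if false then (((5 - 3) - (let p = 7 in 6)) + 3) else 0))
step 5: [beta@0.1.1] (let x = ((\y.(\z.(if y then 3 else 9))) (48 < 6)) in (if false then (((5 - 3) - (let p = 7 in 6)) + 3) else 0))
step 6: [delta@0.1] (let x = ((\y.(\z.(if y then 3 else 9))) false) in (if false then (((5 - 3) - (let p = 7 in 6)) + 3) else 0))
step 7: [beta@0] (let x = (\z.(if false then 3 else 9)) in (if false then (((5 - 3) - (let p = 7 in 6)) + 3) else 0))
step 8: [let@root] (if false then (((5 - 3) - (let p = 7 in 6)) + 3) else 0)
step 9: [if@root] 0

Answer: 0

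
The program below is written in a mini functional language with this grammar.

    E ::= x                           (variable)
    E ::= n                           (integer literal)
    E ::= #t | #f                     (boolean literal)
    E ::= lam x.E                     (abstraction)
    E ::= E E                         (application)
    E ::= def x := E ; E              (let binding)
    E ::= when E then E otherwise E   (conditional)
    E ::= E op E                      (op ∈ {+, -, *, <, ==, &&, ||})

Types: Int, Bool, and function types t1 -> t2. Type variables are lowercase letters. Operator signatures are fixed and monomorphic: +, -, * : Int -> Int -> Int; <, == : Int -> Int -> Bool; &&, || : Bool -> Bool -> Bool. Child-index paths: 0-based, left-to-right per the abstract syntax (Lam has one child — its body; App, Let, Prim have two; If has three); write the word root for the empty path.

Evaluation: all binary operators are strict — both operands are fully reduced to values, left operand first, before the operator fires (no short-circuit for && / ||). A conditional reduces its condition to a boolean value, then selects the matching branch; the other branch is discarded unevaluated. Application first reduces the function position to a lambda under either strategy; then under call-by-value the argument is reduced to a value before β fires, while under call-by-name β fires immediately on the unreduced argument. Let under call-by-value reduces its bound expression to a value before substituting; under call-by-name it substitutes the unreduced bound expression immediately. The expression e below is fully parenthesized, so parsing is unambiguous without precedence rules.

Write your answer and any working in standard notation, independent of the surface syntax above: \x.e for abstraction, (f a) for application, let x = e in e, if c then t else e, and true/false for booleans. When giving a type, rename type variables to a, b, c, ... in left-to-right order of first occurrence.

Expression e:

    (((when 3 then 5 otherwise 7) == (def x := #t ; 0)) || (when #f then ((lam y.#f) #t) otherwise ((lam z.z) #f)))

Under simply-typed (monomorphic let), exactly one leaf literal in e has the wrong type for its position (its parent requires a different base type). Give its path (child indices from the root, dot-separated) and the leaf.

Trace:
  unify Int ~ Bool
  FAIL: mismatch Int ~ Bool

Answer: 0.0.0 : 3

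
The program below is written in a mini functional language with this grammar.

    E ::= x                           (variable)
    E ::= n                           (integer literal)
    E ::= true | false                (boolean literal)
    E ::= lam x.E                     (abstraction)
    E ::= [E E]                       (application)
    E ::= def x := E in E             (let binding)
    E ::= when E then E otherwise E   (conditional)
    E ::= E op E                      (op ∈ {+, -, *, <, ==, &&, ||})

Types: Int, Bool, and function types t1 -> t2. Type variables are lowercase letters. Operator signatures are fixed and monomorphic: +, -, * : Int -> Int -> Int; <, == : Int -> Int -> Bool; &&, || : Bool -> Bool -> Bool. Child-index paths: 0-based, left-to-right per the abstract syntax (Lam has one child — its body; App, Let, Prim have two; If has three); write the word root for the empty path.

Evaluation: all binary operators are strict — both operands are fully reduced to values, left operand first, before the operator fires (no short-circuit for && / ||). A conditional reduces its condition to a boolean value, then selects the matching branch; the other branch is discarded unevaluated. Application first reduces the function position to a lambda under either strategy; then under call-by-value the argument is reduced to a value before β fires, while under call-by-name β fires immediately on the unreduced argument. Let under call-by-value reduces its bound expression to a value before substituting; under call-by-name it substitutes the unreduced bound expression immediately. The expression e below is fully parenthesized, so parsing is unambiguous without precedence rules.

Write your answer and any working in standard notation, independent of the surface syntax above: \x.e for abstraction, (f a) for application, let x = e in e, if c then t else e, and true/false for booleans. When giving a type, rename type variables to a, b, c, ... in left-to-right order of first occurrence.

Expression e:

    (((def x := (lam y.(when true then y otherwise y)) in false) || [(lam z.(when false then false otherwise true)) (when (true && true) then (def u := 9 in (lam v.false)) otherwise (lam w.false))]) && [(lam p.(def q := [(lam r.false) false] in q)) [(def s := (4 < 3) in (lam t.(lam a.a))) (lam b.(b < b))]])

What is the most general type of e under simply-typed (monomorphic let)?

Answer: Bool

Working:
  unify Bool ~ Bool
y : a
y : a
  unify a ~ a
\y._ : a -> a
let x : a -> a
  unify Bool ~ Bool
  unify Bool ~ Bool
  unify Bool ~ Bool
\z._ : b -> Bool
  unify Bool ~ Bool
  unify Bool ~ Bool
  unify Bool ~ Bool
let u : Int
\v._ : c -> Bool
\w._ : d -> Bool
  unify c -> Bool ~ d -> Bool
  unify c ~ d
  unify Bool ~ Bool
  unify b -> Bool ~ (d -> Bool) -> e
  unify b ~ d -> Bool
  unify Bool ~ e
_ _ : Bool
  unify Bool ~ Bool
  unify Bool ~ Bool
\r._ : g -> Bool
  unify g -> Bool ~ Bool -> h
  unify g ~ Bool
  unify Bool ~ h
_ _ : Bool
let q : Bool
q : Bool
\p._ : f -> Bool
  unify Int ~ Int
  unify Int ~ Int
let s : Bool
a : j
\a._ : j -> j
\t._ : i -> j -> j
b : k
  unify k ~ Int
b : Int
  unify Int ~ Int
\b._ : Int -> Bool
  unify i -> j -> j ~ (Int -> Bool) -> l
  unify i ~ Int -> Bool
  unify j -> j ~ l
_ _ : j -> j
  unify f -> Bool ~ (j -> j) -> m
  unify f ~ j -> j
  unify Bool ~ m
_ _ : Bool
  unify Bool ~ Bool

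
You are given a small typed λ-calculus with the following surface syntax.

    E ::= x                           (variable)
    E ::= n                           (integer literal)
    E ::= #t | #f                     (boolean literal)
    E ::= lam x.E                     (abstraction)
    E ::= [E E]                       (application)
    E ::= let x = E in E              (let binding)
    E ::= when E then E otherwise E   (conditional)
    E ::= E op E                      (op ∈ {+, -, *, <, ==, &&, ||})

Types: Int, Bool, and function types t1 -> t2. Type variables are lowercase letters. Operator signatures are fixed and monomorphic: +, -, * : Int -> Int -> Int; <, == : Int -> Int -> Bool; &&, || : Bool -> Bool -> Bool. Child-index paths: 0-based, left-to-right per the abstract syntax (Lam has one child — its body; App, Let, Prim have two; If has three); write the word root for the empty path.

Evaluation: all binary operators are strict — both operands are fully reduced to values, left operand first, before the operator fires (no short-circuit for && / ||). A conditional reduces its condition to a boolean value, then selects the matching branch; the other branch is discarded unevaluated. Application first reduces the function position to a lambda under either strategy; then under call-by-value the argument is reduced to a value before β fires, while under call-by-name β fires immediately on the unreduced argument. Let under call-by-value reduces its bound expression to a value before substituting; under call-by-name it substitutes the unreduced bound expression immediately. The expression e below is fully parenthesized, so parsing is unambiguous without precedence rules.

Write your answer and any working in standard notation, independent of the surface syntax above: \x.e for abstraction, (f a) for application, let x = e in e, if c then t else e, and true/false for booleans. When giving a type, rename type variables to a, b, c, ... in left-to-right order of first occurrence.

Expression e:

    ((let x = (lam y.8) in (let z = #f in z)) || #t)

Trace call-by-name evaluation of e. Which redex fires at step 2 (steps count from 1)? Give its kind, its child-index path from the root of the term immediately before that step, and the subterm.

Answer: let at 0 : (let z = false in z)

Derivation:
step 0: ((let x = (\y.8) in (let z = false in z)) || true)
step 1: [let@0] ((let z = false in z) || true)
step 2: [let@0] (false || true)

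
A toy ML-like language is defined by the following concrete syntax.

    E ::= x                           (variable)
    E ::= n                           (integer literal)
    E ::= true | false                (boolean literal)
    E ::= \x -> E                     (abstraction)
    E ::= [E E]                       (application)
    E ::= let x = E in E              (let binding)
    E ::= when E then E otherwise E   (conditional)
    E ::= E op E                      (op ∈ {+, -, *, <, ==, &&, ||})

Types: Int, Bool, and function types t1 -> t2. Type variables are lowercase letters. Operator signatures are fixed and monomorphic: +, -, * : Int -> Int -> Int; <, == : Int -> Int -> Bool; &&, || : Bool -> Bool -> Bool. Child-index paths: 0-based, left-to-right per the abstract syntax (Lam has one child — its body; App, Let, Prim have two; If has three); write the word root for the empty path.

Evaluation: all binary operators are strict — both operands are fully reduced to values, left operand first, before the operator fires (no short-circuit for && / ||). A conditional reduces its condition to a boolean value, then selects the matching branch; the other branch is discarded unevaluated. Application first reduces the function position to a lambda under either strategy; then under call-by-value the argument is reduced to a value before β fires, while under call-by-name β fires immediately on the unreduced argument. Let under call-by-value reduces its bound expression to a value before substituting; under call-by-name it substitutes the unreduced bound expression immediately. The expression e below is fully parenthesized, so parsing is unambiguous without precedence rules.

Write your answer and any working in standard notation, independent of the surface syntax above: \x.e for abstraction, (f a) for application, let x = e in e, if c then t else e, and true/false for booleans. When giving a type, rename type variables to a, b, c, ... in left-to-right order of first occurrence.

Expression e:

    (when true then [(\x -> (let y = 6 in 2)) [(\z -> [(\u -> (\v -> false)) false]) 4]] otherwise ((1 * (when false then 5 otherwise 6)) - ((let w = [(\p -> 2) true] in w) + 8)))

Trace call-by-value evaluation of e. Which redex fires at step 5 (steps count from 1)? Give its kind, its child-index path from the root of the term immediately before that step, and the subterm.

Derivation:
step 0: (if true then ((\x.(let y = 6 in 2)) ((\z.((\u.(\v.false)) false)) 4)) else ((1 * (if false then 5 else 6)) - ((let w = ((\p.2) true) in w) + 8)))
step 1: [if@root] ((\x.(let y = 6 in 2)) ((\z.((\u.(\v.false)) false)) 4))
step 2: [beta@1] ((\x.(let y = 6 in 2)) ((\u.(\v.false)) false))
step 3: [beta@1] ((\x.(let y = 6 in 2)) (\v.false))
step 4: [beta@root] (let y = 6 in 2)
step 5: [let@root] 2

Answer: let at root : (let y = 6 in 2)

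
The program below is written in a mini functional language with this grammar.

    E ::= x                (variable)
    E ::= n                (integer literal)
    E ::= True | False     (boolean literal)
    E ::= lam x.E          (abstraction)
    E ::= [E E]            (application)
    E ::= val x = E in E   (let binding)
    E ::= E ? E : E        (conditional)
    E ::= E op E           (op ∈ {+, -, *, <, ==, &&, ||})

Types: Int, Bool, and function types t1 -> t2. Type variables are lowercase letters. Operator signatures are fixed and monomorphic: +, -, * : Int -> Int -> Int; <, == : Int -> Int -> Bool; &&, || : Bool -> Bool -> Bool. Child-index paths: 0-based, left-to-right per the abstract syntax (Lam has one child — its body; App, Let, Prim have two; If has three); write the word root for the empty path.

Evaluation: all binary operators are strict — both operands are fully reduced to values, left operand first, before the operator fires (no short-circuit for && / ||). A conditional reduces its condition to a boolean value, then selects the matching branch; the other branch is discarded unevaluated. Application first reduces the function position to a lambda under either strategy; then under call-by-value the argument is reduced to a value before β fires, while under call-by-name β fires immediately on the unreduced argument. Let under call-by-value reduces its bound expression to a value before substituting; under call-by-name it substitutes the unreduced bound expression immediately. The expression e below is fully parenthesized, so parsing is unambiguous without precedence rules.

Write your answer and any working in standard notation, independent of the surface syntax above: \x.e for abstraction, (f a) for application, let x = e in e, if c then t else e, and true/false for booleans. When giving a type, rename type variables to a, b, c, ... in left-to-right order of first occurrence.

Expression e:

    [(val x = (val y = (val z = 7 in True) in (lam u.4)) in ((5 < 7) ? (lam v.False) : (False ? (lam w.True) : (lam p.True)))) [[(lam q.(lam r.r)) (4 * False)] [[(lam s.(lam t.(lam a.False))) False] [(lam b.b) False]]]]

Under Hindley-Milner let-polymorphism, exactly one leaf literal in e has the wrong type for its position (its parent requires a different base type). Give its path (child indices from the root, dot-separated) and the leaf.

Answer: 1.0.1.1 : false

Trace:
let z : Int
let y : Bool
\u._ : a -> Int
let x : forall. a -> Int
  unify Int ~ Int
  unify Int ~ Int
  unify Bool ~ Bool
\v._ : b -> Bool
  unify Bool ~ Bool
\w._ : c -> Bool
\p._ : d -> Bool
  unify c -> Bool ~ d -> Bool
  unify c ~ d
  unify Bool ~ Bool
  unify b -> Bool ~ d -> Bool
  unify b ~ d
  unify Bool ~ Bool
r : f
\r._ : f -> f
\q._ : e -> f -> f
  unify Int ~ Int
  unify Bool ~ Int
  FAIL: mismatch Bool ~ Int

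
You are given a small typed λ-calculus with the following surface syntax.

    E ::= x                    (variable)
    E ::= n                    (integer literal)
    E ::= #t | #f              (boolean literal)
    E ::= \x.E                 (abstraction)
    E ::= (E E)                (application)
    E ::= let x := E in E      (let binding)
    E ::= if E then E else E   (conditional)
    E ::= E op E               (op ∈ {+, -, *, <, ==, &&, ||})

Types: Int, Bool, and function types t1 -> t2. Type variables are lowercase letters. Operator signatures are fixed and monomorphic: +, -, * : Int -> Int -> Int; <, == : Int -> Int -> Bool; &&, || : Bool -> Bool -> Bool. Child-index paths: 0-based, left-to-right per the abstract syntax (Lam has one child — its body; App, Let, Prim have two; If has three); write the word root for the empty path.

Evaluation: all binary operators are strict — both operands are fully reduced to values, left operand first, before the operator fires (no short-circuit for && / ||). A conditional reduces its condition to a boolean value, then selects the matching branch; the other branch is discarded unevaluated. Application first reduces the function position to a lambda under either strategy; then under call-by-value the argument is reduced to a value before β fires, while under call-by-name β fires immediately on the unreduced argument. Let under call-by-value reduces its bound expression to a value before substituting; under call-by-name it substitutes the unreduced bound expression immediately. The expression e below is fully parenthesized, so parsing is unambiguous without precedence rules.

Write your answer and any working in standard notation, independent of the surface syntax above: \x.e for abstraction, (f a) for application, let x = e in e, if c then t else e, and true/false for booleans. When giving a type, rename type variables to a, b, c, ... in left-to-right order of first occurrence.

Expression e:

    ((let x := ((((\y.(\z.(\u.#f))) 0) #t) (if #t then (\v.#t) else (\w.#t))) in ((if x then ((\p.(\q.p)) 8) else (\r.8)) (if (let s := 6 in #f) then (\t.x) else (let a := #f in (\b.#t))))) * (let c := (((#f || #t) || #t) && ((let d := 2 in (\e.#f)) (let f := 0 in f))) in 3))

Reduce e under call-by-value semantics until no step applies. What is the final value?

Answer: 24

Derivation:
step 0: ((let x = ((((\y.(\z.(\u.false))) 0) true) (if true then (\v.true) else (\w.true))) in ((if x then ((\p.(\q.p)) 8) else (\r.8)) (if (let s = 6 in false) then (\t.x) else (let a = false in (\b.true))))) * (let c = (((false || true) || true) && ((let d = 2 in (\e.false)) (let f = 0 in f))) in 3))
step 1: [beta@0.0.0.0] ((let x = (((\z.(\u.false)) true) (if true then (\v.true) else (\w.true))) in ((if x then ((\p.(\q.p)) 8) else (\r.8)) (if (let s = 6 in false) then (\t.x) else (let a = false in (\b.true))))) * (let c = (((false || true) || true) && ((let d = 2 in (\e.false)) (let f = 0 in f))) in 3))
step 2: [beta@0.0.0] ((let x = ((\u.false) (if true then (\v.true) else (\w.true))) in ((if x then ((\p.(\q.p)) 8) else (\r.8)) (if (let s = 6 in false) then (\t.x) else (let a = false in (\b.true))))) * (let c = (((false || true) || true) && ((let d = 2 in (\e.false)) (let f = 0 in f))) in 3))
step 3: [if@0.0.1] ((let x = ((\u.false) (\v.true)) in ((if x then ((\p.(\q.p)) 8) else (\r.8)) (if (let s = 6 in false) then (\t.x) else (let a = false in (\b.true))))) * (let c = (((false || true) || true) && ((let d = 2 in (\e.false)) (let f = 0 in f))) in 3))
step 4: [beta@0.0] ((let x = false in ((if x then ((\p.(\q.p)) 8) else (\r.8)) (if (let s = 6 in false) then (\t.x) else (let a = false in (\b.true))))) * (let c = (((false || true) || true) && ((let d = 2 in (\e.false)) (let f = 0 in f))) in 3))
step 5: [let@0] (((if false then ((\p.(\q.p)) 8) else (\r.8)) (if (let s = 6 in false) then (\t.false) else (let a = false in (\b.true)))) * (let c = (((false || true) || true) && ((let d = 2 in (\e.false)) (let f = 0 in f))) in 3))
step 6: [if@0.0] (((\r.8) (if (let s = 6 in false) then (\t.false) else (let a = false in (\b.true)))) * (let c = (((false || true) || true) && ((let d = 2 in (\e.false)) (let f = 0 in f))) in 3))
step 7: [let@0.1.0] (((\r.8) (if false then (\t.false) else (let a = false in (\b.true)))) * (let c = (((false || true) || true) && ((let d = 2 in (\e.false)) (let f = 0 in f))) in 3))
step 8: [if@0.1] (((\r.8) (let a = false in (\b.true))) * (let c = (((false || true) || true) && ((let d = 2 in (\e.false)) (let f = 0 in f))) in 3))
step 9: [let@0.1] (((\r.8) (\b.true)) * (let c = (((false || true) || true) && ((let d = 2 in (\e.false)) (let f = 0 in f))) in 3))
step 10: [beta@0] (8 * (let c = (((false || true) || true) && ((let d = 2 in (\e.false)) (let f = 0 in f))) in 3))
step 11: [delta@1.0.0.0] (8 * (let c = ((true || true) && ((let d = 2 in (\e.false)) (let f = 0 in f))) in 3))
step 12: [delta@1.0.0] (8 * (let c = (true && ((let d = 2 in (\e.false)) (let f = 0 in f))) in 3))
step 13: [let@1.0.1.0] (8 * (let c = (true && ((\e.false) (let f = 0 in f))) in 3))
step 14: [let@1.0.1.1] (8 * (let c = (true && ((\e.false) 0)) in 3))
step 15: [beta@1.0.1] (8 * (let c = (true && false) in 3))
step 16: [delta@1.0] (8 * (let c = false in 3))
step 17: [let@1] (8 * 3)
step 18: [delta@root] 24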